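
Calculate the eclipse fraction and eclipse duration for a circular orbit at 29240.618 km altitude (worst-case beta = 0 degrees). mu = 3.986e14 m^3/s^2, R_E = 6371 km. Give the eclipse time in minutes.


r = 35611.6180 km
T = 1114.6731 min
Eclipse fraction = arcsin(R_E/r)/pi = arcsin(6371.0000/35611.6180)/pi
= arcsin(0.1789023)/pi = 0.0572546
Eclipse duration = 0.0572546 * 1114.6731 = 63.8202 min

63.8202 minutes


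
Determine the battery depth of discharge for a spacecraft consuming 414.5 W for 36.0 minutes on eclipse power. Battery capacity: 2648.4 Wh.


E_used = P * t / 60 = 414.5 * 36.0 / 60 = 248.7000 Wh
DOD = E_used / E_total * 100 = 248.7000 / 2648.4 * 100
DOD = 9.3906 %

9.3906 %


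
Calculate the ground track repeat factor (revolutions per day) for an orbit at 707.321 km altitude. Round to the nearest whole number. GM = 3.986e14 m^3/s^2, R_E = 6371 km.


r = 7.078321e+06 m
T = 2*pi*sqrt(r^3/mu) = 5926.6134 s = 98.7769 min
revs/day = 1440 / 98.7769 = 14.5783
Rounded: 15 revolutions per day

15 revolutions per day


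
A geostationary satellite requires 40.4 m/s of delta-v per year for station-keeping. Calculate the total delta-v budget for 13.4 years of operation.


dV = rate * years = 40.4 * 13.4
dV = 541.3600 m/s

541.3600 m/s


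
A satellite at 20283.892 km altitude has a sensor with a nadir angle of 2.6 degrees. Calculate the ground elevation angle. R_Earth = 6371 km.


r = R_E + alt = 26654.8920 km
Law of sines in the satellite / Earth-center / ground-point triangle:
  sin(nadir)/R_E = sin(90 + el)/r  =>  cos(el) = (r/R_E)*sin(nadir)
cos(el) = (26654.8920 / 6371.0000) * sin(2.6 deg) = 0.189789
el = arccos(0.189789) = 79.0595 deg
(Earth-central angle = 90 - nadir - el = 8.3405 deg)

79.0595 degrees


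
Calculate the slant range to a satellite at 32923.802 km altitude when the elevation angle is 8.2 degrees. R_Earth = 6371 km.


h = 32923.802 km, el = 8.2 deg
d = -R_E*sin(el) + sqrt((R_E*sin(el))^2 + 2*R_E*h + h^2)
d = -6371.0000*sin(0.143117) + sqrt((6371.0000*0.1426289)^2 + 2*6371.0000*32923.802 + 32923.802^2)
d = 37876.8437 km

37876.8437 km


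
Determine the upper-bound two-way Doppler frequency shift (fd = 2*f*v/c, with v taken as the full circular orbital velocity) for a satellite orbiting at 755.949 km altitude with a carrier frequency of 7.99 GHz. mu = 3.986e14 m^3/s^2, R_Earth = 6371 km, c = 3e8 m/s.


r = 7.126949e+06 m
v = sqrt(mu/r) = 7478.5400 m/s (worst-case radial velocity)
f = 7.99 GHz = 7.99e+09 Hz
fd = 2*f*v/c = 2*7.99e+09*7478.5400/3.0e+08
fd = 398356.8981 Hz

398356.8981 Hz


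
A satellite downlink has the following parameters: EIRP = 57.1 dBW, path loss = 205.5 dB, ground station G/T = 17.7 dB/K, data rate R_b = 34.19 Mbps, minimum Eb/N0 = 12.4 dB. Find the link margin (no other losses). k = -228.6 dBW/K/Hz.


C/N0 = EIRP - FSPL + G/T - k = 57.1 - 205.5 + 17.7 - (-228.6)
C/N0 = 97.9000 dB-Hz
R_b = 34.19 Mbps = 3.419e+07 bps -> 10*log10(R_b) = 75.3390 dB-Hz
Eb/N0 = C/N0 - 10*log10(R_b) = 97.9000 - 75.3390 = 22.5610 dB
Margin = Eb/N0 - Eb/N0_req = 22.5610 - 12.4 = 10.1610 dB (link closes)

10.1610 dB


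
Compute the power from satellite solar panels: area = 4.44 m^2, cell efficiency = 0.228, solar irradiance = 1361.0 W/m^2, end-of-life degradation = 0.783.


P = area * eta * S * degradation
P = 4.44 * 0.228 * 1361.0 * 0.783
P = 1078.7920 W

1078.7920 W


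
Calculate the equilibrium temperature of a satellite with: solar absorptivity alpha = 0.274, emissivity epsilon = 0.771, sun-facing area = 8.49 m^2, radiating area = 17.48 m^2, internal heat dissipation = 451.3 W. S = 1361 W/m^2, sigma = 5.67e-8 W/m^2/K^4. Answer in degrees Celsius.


Numerator = alpha*S*A_sun + Q_int = 0.274*1361*8.49 + 451.3 = 3617.3399 W
Denominator = eps*sigma*A_rad = 0.771*5.67e-8*17.48 = 7.6415044e-07 W/K^4
T^4 = 4.7338059e+09 K^4
T = 262.3026 K = -10.8474 C

-10.8474 degrees Celsius


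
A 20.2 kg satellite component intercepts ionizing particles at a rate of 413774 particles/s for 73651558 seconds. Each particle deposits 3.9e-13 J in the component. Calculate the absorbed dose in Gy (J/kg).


Total energy deposited = rate * time * E_per
  = 413774 * 73651558 * 3.9e-13 = 11.8853 J
Dose = E_total / mass = 11.8853 / 20.2
Dose = 0.5883806 Gy

0.5884 Gy


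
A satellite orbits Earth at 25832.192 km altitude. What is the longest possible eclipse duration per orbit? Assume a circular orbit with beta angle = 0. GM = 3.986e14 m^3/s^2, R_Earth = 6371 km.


r = 32203.1920 km
T = 958.5358 min
Eclipse fraction = arcsin(R_E/r)/pi = arcsin(6371.0000/32203.1920)/pi
= arcsin(0.1978375)/pi = 0.06339185
Eclipse duration = 0.06339185 * 958.5358 = 60.7634 min

60.7634 minutes


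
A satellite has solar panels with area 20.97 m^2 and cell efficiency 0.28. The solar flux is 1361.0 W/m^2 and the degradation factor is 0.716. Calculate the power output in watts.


P = area * eta * S * degradation
P = 20.97 * 0.28 * 1361.0 * 0.716
P = 5721.7333 W

5721.7333 W


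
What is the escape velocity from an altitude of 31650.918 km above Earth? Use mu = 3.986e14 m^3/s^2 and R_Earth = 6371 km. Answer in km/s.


r = 6371.0 + 31650.918 = 38021.9180 km = 3.8021918e+07 m
v_esc = sqrt(2*mu/r) = sqrt(2*3.986e14 / 3.8021918e+07)
v_esc = 4578.9577 m/s = 4.5790 km/s

4.5790 km/s


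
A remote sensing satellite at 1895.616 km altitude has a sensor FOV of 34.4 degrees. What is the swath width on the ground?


FOV = 34.4 deg = 0.6003933 rad
swath = 2 * alt * tan(FOV/2) = 2 * 1895.616 * tan(0.3001966)
swath = 2 * 1895.616 * 0.3095517
swath = 1173.5823 km

1173.5823 km


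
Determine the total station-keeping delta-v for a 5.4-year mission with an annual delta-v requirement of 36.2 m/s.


dV = rate * years = 36.2 * 5.4
dV = 195.4800 m/s

195.4800 m/s


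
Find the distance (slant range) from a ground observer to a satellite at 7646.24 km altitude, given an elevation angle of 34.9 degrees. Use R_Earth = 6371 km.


h = 7646.24 km, el = 34.9 deg
d = -R_E*sin(el) + sqrt((R_E*sin(el))^2 + 2*R_E*h + h^2)
d = -6371.0000*sin(0.6091199) + sqrt((6371.0000*0.5721459)^2 + 2*6371.0000*7646.24 + 7646.24^2)
d = 9361.7965 km

9361.7965 km


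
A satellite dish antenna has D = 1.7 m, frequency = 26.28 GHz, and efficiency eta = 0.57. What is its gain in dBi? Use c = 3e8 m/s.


lambda = c/f = 3e8 / 2.628e+10 = 0.01141553 m
G = eta*(pi*D/lambda)^2 = 0.57*(pi*1.7/0.01141553)^2
G = 124761.5197 (linear)
G = 10*log10(124761.5197) = 50.9608 dBi

50.9608 dBi


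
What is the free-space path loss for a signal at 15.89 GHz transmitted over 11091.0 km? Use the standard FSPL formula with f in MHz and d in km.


f = 15.89 GHz = 15890.0000 MHz
d = 11091.0 km
FSPL = 32.44 + 20*log10(15890.0000) + 20*log10(11091.0)
FSPL = 32.44 + 84.0225 + 80.8994
FSPL = 197.3619 dB

197.3619 dB


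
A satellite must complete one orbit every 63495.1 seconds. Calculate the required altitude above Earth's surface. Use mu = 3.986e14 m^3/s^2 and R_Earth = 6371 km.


T = 63495.1 s
r = (mu*T^2/(4*pi^2))^(1/3) = (3.986e14 * 63495.1^2 / (4*pi^2))^(1/3)
r = 3.4399542e+07 m = 34399.5420 km
alt = r - R_E = 34399.5420 - 6371 = 28028.5420 km

28028.5420 km


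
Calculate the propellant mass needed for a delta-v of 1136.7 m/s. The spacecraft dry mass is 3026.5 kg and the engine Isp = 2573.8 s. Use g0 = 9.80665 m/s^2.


ve = Isp * g0 = 2573.8 * 9.80665 = 25240.355770 m/s
mass ratio = exp(dv/ve) = exp(1136.7/25240.355770) = 1.04606450
m_prop = m_dry * (mr - 1) = 3026.5 * (1.04606450 - 1)
m_prop = 139.4142 kg

139.4142 kg


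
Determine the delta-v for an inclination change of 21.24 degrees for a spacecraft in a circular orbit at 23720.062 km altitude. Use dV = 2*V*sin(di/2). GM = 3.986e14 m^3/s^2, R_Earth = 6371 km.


r = 30091.0620 km = 3.0091062e+07 m
V = sqrt(mu/r) = 3639.5684 m/s
di = 21.24 deg = 0.3707079 rad
dV = 2*V*sin(di/2) = 2*3639.5684*sin(0.185354)
dV = 1341.5045 m/s = 1.3415 km/s

1.3415 km/s


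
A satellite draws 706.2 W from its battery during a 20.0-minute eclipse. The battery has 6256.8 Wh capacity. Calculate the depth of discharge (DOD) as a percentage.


E_used = P * t / 60 = 706.2 * 20.0 / 60 = 235.4000 Wh
DOD = E_used / E_total * 100 = 235.4000 / 6256.8 * 100
DOD = 3.7623 %

3.7623 %


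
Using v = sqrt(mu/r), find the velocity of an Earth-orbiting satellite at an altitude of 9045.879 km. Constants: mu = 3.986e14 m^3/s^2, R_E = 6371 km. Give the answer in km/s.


r = R_E + alt = 6371.0 + 9045.879 = 15416.8790 km = 1.5416879e+07 m
v = sqrt(mu/r) = sqrt(3.986e14 / 1.5416879e+07) = 5084.7595 m/s = 5.0848 km/s

5.0848 km/s


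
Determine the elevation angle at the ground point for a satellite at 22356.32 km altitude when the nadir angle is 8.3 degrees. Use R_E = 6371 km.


r = R_E + alt = 28727.3200 km
Law of sines in the satellite / Earth-center / ground-point triangle:
  sin(nadir)/R_E = sin(90 + el)/r  =>  cos(el) = (r/R_E)*sin(nadir)
cos(el) = (28727.3200 / 6371.0000) * sin(8.3 deg) = 0.650913
el = arccos(0.650913) = 49.3895 deg
(Earth-central angle = 90 - nadir - el = 32.3105 deg)

49.3895 degrees


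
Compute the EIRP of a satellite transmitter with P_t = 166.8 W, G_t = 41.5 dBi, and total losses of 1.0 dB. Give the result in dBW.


Pt = 166.8 W = 22.2220 dBW
EIRP = Pt_dBW + Gt - losses = 22.2220 + 41.5 - 1.0 = 62.7220 dBW

62.7220 dBW


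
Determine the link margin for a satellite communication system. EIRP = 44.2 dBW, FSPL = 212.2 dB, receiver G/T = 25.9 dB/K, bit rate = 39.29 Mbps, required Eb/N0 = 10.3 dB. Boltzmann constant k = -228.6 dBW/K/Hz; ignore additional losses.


C/N0 = EIRP - FSPL + G/T - k = 44.2 - 212.2 + 25.9 - (-228.6)
C/N0 = 86.5000 dB-Hz
R_b = 39.29 Mbps = 3.929e+07 bps -> 10*log10(R_b) = 75.9428 dB-Hz
Eb/N0 = C/N0 - 10*log10(R_b) = 86.5000 - 75.9428 = 10.5572 dB
Margin = Eb/N0 - Eb/N0_req = 10.5572 - 10.3 = 0.2571797 dB (link closes)

0.2572 dB


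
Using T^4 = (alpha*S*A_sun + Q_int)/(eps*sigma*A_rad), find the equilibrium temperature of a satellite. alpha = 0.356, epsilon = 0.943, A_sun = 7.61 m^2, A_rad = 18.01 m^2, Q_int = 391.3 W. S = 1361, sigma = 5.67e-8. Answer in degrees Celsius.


Numerator = alpha*S*A_sun + Q_int = 0.356*1361*7.61 + 391.3 = 4078.4668 W
Denominator = eps*sigma*A_rad = 0.943*5.67e-8*18.01 = 9.6296048e-07 W/K^4
T^4 = 4.2353418e+09 K^4
T = 255.1068 K = -18.0432 C

-18.0432 degrees Celsius


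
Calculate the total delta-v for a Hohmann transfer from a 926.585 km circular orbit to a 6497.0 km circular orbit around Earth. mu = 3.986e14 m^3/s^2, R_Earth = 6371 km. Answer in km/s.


r1 = 7297.5850 km = 7.297585e+06 m
r2 = 12868.0000 km = 1.2868e+07 m
dv1 = sqrt(mu/r1)*(sqrt(2*r2/(r1+r2)) - 1) = 958.5975 m/s
dv2 = sqrt(mu/r2)*(1 - sqrt(2*r1/(r1+r2))) = 830.6984 m/s
total dv = |dv1| + |dv2| = 958.5975 + 830.6984 = 1789.2959 m/s = 1.7893 km/s

1.7893 km/s


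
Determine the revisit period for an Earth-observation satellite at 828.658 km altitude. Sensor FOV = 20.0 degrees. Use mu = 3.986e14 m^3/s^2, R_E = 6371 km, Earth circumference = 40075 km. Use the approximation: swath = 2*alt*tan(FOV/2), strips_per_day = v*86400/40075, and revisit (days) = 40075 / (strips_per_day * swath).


swath = 2*828.658*tan(0.1745329) = 292.2295 km
v = sqrt(mu/r) = 7440.6815 m/s = 7.4407 km/s
strips/day = v*86400/40075 = 7.4407*86400/40075 = 16.0418
coverage/day = strips * swath = 16.0418 * 292.2295 = 4687.8858 km
revisit = 40075 / 4687.8858 = 8.5486 days

8.5486 days


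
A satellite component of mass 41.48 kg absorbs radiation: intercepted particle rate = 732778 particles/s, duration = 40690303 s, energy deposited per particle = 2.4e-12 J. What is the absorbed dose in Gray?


Total energy deposited = rate * time * E_per
  = 732778 * 40690303 * 2.4e-12 = 71.5607 J
Dose = E_total / mass = 71.5607 / 41.48
Dose = 1.7252 Gy

1.7252 Gy


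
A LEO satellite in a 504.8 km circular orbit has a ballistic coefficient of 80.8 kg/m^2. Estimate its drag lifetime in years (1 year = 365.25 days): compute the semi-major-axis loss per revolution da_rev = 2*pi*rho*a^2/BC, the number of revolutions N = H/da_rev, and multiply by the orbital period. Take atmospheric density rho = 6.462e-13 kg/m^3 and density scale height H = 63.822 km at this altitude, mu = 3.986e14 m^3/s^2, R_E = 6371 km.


a = R_E + alt = 6875.8000 km = 6.8758e+06 m
da_rev = 2*pi*rho*a^2/BC = 2*pi*6.462e-13*(6.8758e+06)^2/80.8 = 2.375647 m per revolution
N = H/da_rev = 63822.0000 m / 2.375647 m = 26865.1010 revolutions
P = 2*pi*sqrt(a^3/mu) = 5674.0881 s
lifetime = N*P = 26865.1010 * 5674.0881 = 1.5243495e+08 s = 1764.2934 days
years = 1764.2934 / 365.25 = 4.8304 years

4.8304 years


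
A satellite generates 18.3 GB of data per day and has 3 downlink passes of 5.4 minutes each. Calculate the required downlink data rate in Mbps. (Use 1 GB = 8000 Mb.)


total contact time = 3 * 5.4 * 60 = 972.0000 s
data = 18.3 GB = 146400.0000 Mb
rate = 146400.0000 / 972.0000 = 150.6173 Mbps

150.6173 Mbps


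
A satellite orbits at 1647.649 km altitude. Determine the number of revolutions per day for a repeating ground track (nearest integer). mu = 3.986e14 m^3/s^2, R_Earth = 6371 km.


r = 8.018649e+06 m
T = 2*pi*sqrt(r^3/mu) = 7146.0002 s = 119.1000 min
revs/day = 1440 / 119.1000 = 12.0907
Rounded: 12 revolutions per day

12 revolutions per day


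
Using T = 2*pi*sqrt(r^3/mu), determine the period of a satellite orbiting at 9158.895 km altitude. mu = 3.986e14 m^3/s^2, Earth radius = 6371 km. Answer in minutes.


r = 15529.8950 km = 1.5529895e+07 m
T = 2*pi*sqrt(r^3/mu) = 2*pi*sqrt(3.7454634e+21 / 3.986e14)
T = 19260.3423 s = 321.0057 min

321.0057 minutes


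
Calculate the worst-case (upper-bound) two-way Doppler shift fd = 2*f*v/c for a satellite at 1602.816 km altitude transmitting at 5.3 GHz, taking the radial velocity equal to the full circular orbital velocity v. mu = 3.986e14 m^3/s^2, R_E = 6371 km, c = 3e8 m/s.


r = 7.973816e+06 m
v = sqrt(mu/r) = 7070.2626 m/s (worst-case radial velocity)
f = 5.3 GHz = 5.3e+09 Hz
fd = 2*f*v/c = 2*5.3e+09*7070.2626/3.0e+08
fd = 249815.9439 Hz

249815.9439 Hz


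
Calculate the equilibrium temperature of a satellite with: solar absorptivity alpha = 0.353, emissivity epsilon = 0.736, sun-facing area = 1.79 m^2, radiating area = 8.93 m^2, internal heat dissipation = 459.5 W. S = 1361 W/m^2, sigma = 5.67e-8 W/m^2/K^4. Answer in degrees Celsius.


Numerator = alpha*S*A_sun + Q_int = 0.353*1361*1.79 + 459.5 = 1319.4751 W
Denominator = eps*sigma*A_rad = 0.736*5.67e-8*8.93 = 3.7265962e-07 W/K^4
T^4 = 3.5406978e+09 K^4
T = 243.9339 K = -29.2161 C

-29.2161 degrees Celsius


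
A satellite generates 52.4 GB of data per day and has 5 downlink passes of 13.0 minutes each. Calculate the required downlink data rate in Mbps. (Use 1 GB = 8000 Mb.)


total contact time = 5 * 13.0 * 60 = 3900.0000 s
data = 52.4 GB = 419200.0000 Mb
rate = 419200.0000 / 3900.0000 = 107.4872 Mbps

107.4872 Mbps


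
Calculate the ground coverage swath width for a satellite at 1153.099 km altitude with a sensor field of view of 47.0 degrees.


FOV = 47.0 deg = 0.8203047 rad
swath = 2 * alt * tan(FOV/2) = 2 * 1153.099 * tan(0.4101524)
swath = 2 * 1153.099 * 0.4348124
swath = 1002.7634 km

1002.7634 km


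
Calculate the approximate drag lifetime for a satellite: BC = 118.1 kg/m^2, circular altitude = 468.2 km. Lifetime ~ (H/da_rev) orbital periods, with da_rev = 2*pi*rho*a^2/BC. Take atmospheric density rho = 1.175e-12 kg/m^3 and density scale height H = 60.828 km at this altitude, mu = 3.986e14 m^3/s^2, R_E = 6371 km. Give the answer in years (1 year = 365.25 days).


a = R_E + alt = 6839.2000 km = 6.8392e+06 m
da_rev = 2*pi*rho*a^2/BC = 2*pi*1.175e-12*(6.8392e+06)^2/118.1 = 2.924007 m per revolution
N = H/da_rev = 60828.0000 m / 2.924007 m = 20802.9580 revolutions
P = 2*pi*sqrt(a^3/mu) = 5628.8435 s
lifetime = N*P = 20802.9580 * 5628.8435 = 1.170966e+08 s = 1355.2847 days
years = 1355.2847 / 365.25 = 3.7106 years

3.7106 years


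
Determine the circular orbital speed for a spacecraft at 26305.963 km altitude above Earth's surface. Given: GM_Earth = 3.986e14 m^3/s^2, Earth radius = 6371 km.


r = R_E + alt = 6371.0 + 26305.963 = 32676.9630 km = 3.2676963e+07 m
v = sqrt(mu/r) = sqrt(3.986e14 / 3.2676963e+07) = 3492.5916 m/s = 3.4926 km/s

3.4926 km/s


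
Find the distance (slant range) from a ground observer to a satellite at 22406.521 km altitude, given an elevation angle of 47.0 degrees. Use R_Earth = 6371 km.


h = 22406.521 km, el = 47.0 deg
d = -R_E*sin(el) + sqrt((R_E*sin(el))^2 + 2*R_E*h + h^2)
d = -6371.0000*sin(0.8203047) + sqrt((6371.0000*0.7313537)^2 + 2*6371.0000*22406.521 + 22406.521^2)
d = 23788.1569 km

23788.1569 km


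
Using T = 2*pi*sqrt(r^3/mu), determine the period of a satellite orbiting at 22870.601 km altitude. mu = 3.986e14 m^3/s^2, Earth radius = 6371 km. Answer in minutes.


r = 29241.6010 km = 2.9241601e+07 m
T = 2*pi*sqrt(r^3/mu) = 2*pi*sqrt(2.5003652e+22 / 3.986e14)
T = 49763.7319 s = 829.3955 min

829.3955 minutes


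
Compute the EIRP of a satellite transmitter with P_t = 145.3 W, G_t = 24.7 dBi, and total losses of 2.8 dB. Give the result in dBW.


Pt = 145.3 W = 21.6227 dBW
EIRP = Pt_dBW + Gt - losses = 21.6227 + 24.7 - 2.8 = 43.5227 dBW

43.5227 dBW


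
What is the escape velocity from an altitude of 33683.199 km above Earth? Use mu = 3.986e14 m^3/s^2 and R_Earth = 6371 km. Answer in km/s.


r = 6371.0 + 33683.199 = 40054.1990 km = 4.0054199e+07 m
v_esc = sqrt(2*mu/r) = sqrt(2*3.986e14 / 4.0054199e+07)
v_esc = 4461.2814 m/s = 4.4613 km/s

4.4613 km/s


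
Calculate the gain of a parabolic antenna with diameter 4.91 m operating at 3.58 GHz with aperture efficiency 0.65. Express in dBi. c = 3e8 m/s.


lambda = c/f = 3e8 / 3.58e+09 = 0.08379888 m
G = eta*(pi*D/lambda)^2 = 0.65*(pi*4.91/0.08379888)^2
G = 22024.1740 (linear)
G = 10*log10(22024.1740) = 43.4290 dBi

43.4290 dBi


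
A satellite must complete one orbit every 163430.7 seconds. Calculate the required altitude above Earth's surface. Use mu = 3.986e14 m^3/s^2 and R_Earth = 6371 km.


T = 163430.7 s
r = (mu*T^2/(4*pi^2))^(1/3) = (3.986e14 * 163430.7^2 / (4*pi^2))^(1/3)
r = 6.4607303e+07 m = 64607.3032 km
alt = r - R_E = 64607.3032 - 6371 = 58236.3032 km

58236.3032 km


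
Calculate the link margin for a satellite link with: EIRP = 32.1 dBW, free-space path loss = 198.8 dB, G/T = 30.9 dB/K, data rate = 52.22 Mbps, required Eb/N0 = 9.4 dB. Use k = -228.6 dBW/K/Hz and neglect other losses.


C/N0 = EIRP - FSPL + G/T - k = 32.1 - 198.8 + 30.9 - (-228.6)
C/N0 = 92.8000 dB-Hz
R_b = 52.22 Mbps = 5.222e+07 bps -> 10*log10(R_b) = 77.1784 dB-Hz
Eb/N0 = C/N0 - 10*log10(R_b) = 92.8000 - 77.1784 = 15.6216 dB
Margin = Eb/N0 - Eb/N0_req = 15.6216 - 9.4 = 6.2216 dB (link closes)

6.2216 dB


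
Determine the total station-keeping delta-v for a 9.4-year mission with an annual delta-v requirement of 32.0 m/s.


dV = rate * years = 32.0 * 9.4
dV = 300.8000 m/s

300.8000 m/s


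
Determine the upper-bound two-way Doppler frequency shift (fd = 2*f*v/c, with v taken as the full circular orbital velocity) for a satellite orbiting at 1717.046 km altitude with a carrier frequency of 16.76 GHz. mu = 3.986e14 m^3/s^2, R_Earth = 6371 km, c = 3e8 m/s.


r = 8.088046e+06 m
v = sqrt(mu/r) = 7020.1573 m/s (worst-case radial velocity)
f = 16.76 GHz = 1.676e+10 Hz
fd = 2*f*v/c = 2*1.676e+10*7020.1573/3.0e+08
fd = 784385.5710 Hz

784385.5710 Hz


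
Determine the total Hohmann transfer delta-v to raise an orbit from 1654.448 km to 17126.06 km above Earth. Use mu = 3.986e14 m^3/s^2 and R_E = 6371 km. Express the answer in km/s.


r1 = 8025.4480 km = 8.025448e+06 m
r2 = 23497.0600 km = 2.349706e+07 m
dv1 = sqrt(mu/r1)*(sqrt(2*r2/(r1+r2)) - 1) = 1557.4087 m/s
dv2 = sqrt(mu/r2)*(1 - sqrt(2*r1/(r1+r2))) = 1179.7058 m/s
total dv = |dv1| + |dv2| = 1557.4087 + 1179.7058 = 2737.1145 m/s = 2.7371 km/s

2.7371 km/s


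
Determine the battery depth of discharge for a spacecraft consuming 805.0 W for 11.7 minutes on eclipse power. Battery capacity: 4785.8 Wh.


E_used = P * t / 60 = 805.0 * 11.7 / 60 = 156.9750 Wh
DOD = E_used / E_total * 100 = 156.9750 / 4785.8 * 100
DOD = 3.2800 %

3.2800 %


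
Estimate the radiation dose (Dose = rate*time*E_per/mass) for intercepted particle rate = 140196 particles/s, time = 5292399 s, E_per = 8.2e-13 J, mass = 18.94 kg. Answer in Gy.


Total energy deposited = rate * time * E_per
  = 140196 * 5292399 * 8.2e-13 = 0.608418 J
Dose = E_total / mass = 0.608418 / 18.94
Dose = 0.03212344 Gy

0.0321 Gy


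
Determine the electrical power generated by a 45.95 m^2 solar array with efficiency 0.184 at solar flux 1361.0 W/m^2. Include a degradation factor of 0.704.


P = area * eta * S * degradation
P = 45.95 * 0.184 * 1361.0 * 0.704
P = 8100.9159 W

8100.9159 W


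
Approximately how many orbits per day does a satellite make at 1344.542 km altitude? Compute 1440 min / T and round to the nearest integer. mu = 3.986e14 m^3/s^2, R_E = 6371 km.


r = 7.715542e+06 m
T = 2*pi*sqrt(r^3/mu) = 6744.6727 s = 112.4112 min
revs/day = 1440 / 112.4112 = 12.8101
Rounded: 13 revolutions per day

13 revolutions per day


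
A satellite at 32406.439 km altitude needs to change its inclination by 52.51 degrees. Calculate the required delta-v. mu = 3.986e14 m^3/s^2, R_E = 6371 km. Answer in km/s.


r = 38777.4390 km = 3.8777439e+07 m
V = sqrt(mu/r) = 3206.1149 m/s
di = 52.51 deg = 0.9164724 rad
dV = 2*V*sin(di/2) = 2*3206.1149*sin(0.4582362)
dV = 2836.5586 m/s = 2.8366 km/s

2.8366 km/s


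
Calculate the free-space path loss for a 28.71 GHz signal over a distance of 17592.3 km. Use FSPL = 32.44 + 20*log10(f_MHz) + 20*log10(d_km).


f = 28.71 GHz = 28710.0000 MHz
d = 17592.3 km
FSPL = 32.44 + 20*log10(28710.0000) + 20*log10(17592.3)
FSPL = 32.44 + 89.1607 + 84.9065
FSPL = 206.5071 dB

206.5071 dB


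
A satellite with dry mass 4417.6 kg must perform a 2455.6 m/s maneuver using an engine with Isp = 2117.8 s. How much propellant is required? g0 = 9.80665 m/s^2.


ve = Isp * g0 = 2117.8 * 9.80665 = 20768.523370 m/s
mass ratio = exp(dv/ve) = exp(2455.6/20768.523370) = 1.12551040
m_prop = m_dry * (mr - 1) = 4417.6 * (1.12551040 - 1)
m_prop = 554.4547 kg

554.4547 kg


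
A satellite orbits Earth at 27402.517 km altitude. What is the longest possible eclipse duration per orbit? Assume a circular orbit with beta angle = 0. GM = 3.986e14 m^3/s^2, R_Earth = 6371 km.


r = 33773.5170 km
T = 1029.4954 min
Eclipse fraction = arcsin(R_E/r)/pi = arcsin(6371.0000/33773.5170)/pi
= arcsin(0.1886389)/pi = 0.06040758
Eclipse duration = 0.06040758 * 1029.4954 = 62.1893 min

62.1893 minutes


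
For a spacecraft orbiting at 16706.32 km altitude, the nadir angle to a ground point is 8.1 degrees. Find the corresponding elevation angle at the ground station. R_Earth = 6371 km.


r = R_E + alt = 23077.3200 km
Law of sines in the satellite / Earth-center / ground-point triangle:
  sin(nadir)/R_E = sin(90 + el)/r  =>  cos(el) = (r/R_E)*sin(nadir)
cos(el) = (23077.3200 / 6371.0000) * sin(8.1 deg) = 0.5103787
el = arccos(0.5103787) = 59.3109 deg
(Earth-central angle = 90 - nadir - el = 22.5891 deg)

59.3109 degrees


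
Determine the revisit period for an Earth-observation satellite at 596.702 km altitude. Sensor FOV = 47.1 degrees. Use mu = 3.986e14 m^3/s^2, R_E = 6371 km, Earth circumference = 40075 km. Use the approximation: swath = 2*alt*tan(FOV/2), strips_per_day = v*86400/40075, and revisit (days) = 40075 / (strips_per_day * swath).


swath = 2*596.702*tan(0.411025) = 520.1456 km
v = sqrt(mu/r) = 7563.5183 m/s = 7.5635 km/s
strips/day = v*86400/40075 = 7.5635*86400/40075 = 16.3066
coverage/day = strips * swath = 16.3066 * 520.1456 = 8481.8197 km
revisit = 40075 / 8481.8197 = 4.7248 days

4.7248 days


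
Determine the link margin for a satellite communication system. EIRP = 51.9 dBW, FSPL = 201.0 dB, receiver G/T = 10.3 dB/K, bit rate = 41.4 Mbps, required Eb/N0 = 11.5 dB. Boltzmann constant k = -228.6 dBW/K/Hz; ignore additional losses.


C/N0 = EIRP - FSPL + G/T - k = 51.9 - 201.0 + 10.3 - (-228.6)
C/N0 = 89.8000 dB-Hz
R_b = 41.4 Mbps = 4.14e+07 bps -> 10*log10(R_b) = 76.1700 dB-Hz
Eb/N0 = C/N0 - 10*log10(R_b) = 89.8000 - 76.1700 = 13.6300 dB
Margin = Eb/N0 - Eb/N0_req = 13.6300 - 11.5 = 2.1300 dB (link closes)

2.1300 dB


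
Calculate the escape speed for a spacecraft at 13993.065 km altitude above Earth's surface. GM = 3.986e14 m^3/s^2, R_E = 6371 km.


r = 6371.0 + 13993.065 = 20364.0650 km = 2.0364065e+07 m
v_esc = sqrt(2*mu/r) = sqrt(2*3.986e14 / 2.0364065e+07)
v_esc = 6256.7875 m/s = 6.2568 km/s

6.2568 km/s


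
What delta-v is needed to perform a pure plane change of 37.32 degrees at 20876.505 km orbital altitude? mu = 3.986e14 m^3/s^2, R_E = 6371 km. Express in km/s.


r = 27247.5050 km = 2.7247505e+07 m
V = sqrt(mu/r) = 3824.7696 m/s
di = 37.32 deg = 0.6513569 rad
dV = 2*V*sin(di/2) = 2*3824.7696*sin(0.3256784)
dV = 2447.4826 m/s = 2.4475 km/s

2.4475 km/s


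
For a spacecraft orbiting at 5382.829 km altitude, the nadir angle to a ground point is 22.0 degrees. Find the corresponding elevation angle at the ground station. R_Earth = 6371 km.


r = R_E + alt = 11753.8290 km
Law of sines in the satellite / Earth-center / ground-point triangle:
  sin(nadir)/R_E = sin(90 + el)/r  =>  cos(el) = (r/R_E)*sin(nadir)
cos(el) = (11753.8290 / 6371.0000) * sin(22.0 deg) = 0.69111
el = arccos(0.69111) = 46.2820 deg
(Earth-central angle = 90 - nadir - el = 21.7180 deg)

46.2820 degrees


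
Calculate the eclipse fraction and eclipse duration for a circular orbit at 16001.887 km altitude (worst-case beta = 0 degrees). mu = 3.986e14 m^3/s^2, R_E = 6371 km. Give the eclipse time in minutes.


r = 22372.8870 km
T = 555.0639 min
Eclipse fraction = arcsin(R_E/r)/pi = arcsin(6371.0000/22372.8870)/pi
= arcsin(0.2847643)/pi = 0.09191534
Eclipse duration = 0.09191534 * 555.0639 = 51.0189 min

51.0189 minutes


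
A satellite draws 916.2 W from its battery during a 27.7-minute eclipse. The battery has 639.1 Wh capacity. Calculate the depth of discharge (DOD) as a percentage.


E_used = P * t / 60 = 916.2 * 27.7 / 60 = 422.9790 Wh
DOD = E_used / E_total * 100 = 422.9790 / 639.1 * 100
DOD = 66.1835 %

66.1835 %


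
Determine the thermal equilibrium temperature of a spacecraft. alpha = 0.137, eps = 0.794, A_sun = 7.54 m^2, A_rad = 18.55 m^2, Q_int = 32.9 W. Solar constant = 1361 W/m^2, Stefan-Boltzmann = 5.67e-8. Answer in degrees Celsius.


Numerator = alpha*S*A_sun + Q_int = 0.137*1361*7.54 + 32.9 = 1438.7858 W
Denominator = eps*sigma*A_rad = 0.794*5.67e-8*18.55 = 8.3511729e-07 W/K^4
T^4 = 1.7228547e+09 K^4
T = 203.7334 K = -69.4166 C

-69.4166 degrees Celsius


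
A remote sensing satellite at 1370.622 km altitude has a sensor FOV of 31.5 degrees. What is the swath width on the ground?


FOV = 31.5 deg = 0.5497787 rad
swath = 2 * alt * tan(FOV/2) = 2 * 1370.622 * tan(0.2748894)
swath = 2 * 1370.622 * 0.2820292
swath = 773.1108 km

773.1108 km


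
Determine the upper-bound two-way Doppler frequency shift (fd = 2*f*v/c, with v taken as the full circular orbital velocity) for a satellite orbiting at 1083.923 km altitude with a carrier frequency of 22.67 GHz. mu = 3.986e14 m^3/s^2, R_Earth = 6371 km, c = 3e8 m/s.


r = 7.454923e+06 m
v = sqrt(mu/r) = 7312.1832 m/s (worst-case radial velocity)
f = 22.67 GHz = 2.267e+10 Hz
fd = 2*f*v/c = 2*2.267e+10*7312.1832/3.0e+08
fd = 1.1051146e+06 Hz

1.1051e+06 Hz


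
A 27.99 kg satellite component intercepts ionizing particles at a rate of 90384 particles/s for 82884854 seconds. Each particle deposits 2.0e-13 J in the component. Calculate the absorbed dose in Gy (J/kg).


Total energy deposited = rate * time * E_per
  = 90384 * 82884854 * 2.0e-13 = 1.4983 J
Dose = E_total / mass = 1.4983 / 27.99
Dose = 0.05352958 Gy

0.0535 Gy


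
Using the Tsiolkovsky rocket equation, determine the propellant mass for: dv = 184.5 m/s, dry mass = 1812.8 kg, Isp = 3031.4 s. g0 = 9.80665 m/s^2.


ve = Isp * g0 = 3031.4 * 9.80665 = 29727.878810 m/s
mass ratio = exp(dv/ve) = exp(184.5/29727.878810) = 1.00622559
m_prop = m_dry * (mr - 1) = 1812.8 * (1.00622559 - 1)
m_prop = 11.2858 kg

11.2858 kg


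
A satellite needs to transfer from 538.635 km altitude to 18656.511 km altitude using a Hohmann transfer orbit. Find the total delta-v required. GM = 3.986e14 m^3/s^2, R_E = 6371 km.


r1 = 6909.6350 km = 6.909635e+06 m
r2 = 25027.5110 km = 2.5027511e+07 m
dv1 = sqrt(mu/r1)*(sqrt(2*r2/(r1+r2)) - 1) = 1913.3735 m/s
dv2 = sqrt(mu/r2)*(1 - sqrt(2*r1/(r1+r2))) = 1365.6475 m/s
total dv = |dv1| + |dv2| = 1913.3735 + 1365.6475 = 3279.0210 m/s = 3.2790 km/s

3.2790 km/s


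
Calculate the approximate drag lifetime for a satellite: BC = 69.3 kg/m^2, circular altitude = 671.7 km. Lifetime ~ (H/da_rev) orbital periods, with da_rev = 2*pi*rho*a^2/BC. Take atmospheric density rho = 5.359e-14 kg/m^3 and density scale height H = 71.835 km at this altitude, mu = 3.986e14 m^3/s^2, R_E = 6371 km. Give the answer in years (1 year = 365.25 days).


a = R_E + alt = 7042.7000 km = 7.0427e+06 m
da_rev = 2*pi*rho*a^2/BC = 2*pi*5.359e-14*(7.0427e+06)^2/69.3 = 0.240995409 m per revolution
N = H/da_rev = 71835.0000 m / 0.240995409 m = 298076.2180 revolutions
P = 2*pi*sqrt(a^3/mu) = 5881.9321 s
lifetime = N*P = 298076.2180 * 5881.9321 = 1.7532641e+09 s = 20292.4082 days
years = 20292.4082 / 365.25 = 55.5576 years

55.5576 years


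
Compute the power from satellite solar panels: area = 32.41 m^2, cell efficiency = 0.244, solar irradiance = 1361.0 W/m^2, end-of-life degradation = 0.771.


P = area * eta * S * degradation
P = 32.41 * 0.244 * 1361.0 * 0.771
P = 8298.1515 W

8298.1515 W


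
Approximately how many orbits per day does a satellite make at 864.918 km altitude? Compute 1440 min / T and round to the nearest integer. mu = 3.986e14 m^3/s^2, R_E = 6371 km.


r = 7.235918e+06 m
T = 2*pi*sqrt(r^3/mu) = 6125.6429 s = 102.0940 min
revs/day = 1440 / 102.0940 = 14.1046
Rounded: 14 revolutions per day

14 revolutions per day


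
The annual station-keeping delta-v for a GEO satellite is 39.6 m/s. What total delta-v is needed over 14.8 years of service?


dV = rate * years = 39.6 * 14.8
dV = 586.0800 m/s

586.0800 m/s


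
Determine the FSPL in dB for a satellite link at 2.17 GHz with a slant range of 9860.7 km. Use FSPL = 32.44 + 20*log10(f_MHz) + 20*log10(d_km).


f = 2.17 GHz = 2170.0000 MHz
d = 9860.7 km
FSPL = 32.44 + 20*log10(2170.0000) + 20*log10(9860.7)
FSPL = 32.44 + 66.7292 + 79.8782
FSPL = 179.0473 dB

179.0473 dB


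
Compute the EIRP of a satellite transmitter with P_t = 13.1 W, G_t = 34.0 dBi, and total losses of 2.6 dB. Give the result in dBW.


Pt = 13.1 W = 11.1727 dBW
EIRP = Pt_dBW + Gt - losses = 11.1727 + 34.0 - 2.6 = 42.5727 dBW

42.5727 dBW


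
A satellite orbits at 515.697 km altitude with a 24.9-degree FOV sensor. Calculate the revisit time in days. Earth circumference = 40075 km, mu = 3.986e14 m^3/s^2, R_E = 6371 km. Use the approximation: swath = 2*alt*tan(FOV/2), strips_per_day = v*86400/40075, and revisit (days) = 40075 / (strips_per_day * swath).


swath = 2*515.697*tan(0.2172935) = 227.7104 km
v = sqrt(mu/r) = 7607.8713 m/s = 7.6079 km/s
strips/day = v*86400/40075 = 7.6079*86400/40075 = 16.4022
coverage/day = strips * swath = 16.4022 * 227.7104 = 3734.9629 km
revisit = 40075 / 3734.9629 = 10.7297 days

10.7297 days


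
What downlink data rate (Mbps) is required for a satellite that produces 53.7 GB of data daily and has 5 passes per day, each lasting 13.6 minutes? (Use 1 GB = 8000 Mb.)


total contact time = 5 * 13.6 * 60 = 4080.0000 s
data = 53.7 GB = 429600.0000 Mb
rate = 429600.0000 / 4080.0000 = 105.2941 Mbps

105.2941 Mbps


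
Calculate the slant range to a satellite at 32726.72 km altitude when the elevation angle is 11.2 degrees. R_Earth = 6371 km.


h = 32726.72 km, el = 11.2 deg
d = -R_E*sin(el) + sqrt((R_E*sin(el))^2 + 2*R_E*h + h^2)
d = -6371.0000*sin(0.1954769) + sqrt((6371.0000*0.1942344)^2 + 2*6371.0000*32726.72 + 32726.72^2)
d = 37357.5248 km

37357.5248 km


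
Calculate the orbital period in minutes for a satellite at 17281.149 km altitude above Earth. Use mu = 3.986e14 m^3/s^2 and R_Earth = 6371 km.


r = 23652.1490 km = 2.3652149e+07 m
T = 2*pi*sqrt(r^3/mu) = 2*pi*sqrt(1.3231583e+22 / 3.986e14)
T = 36200.7135 s = 603.3452 min

603.3452 minutes


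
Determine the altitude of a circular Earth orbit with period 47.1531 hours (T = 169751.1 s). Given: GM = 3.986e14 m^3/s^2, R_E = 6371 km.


T = 169751.1 s
r = (mu*T^2/(4*pi^2))^(1/3) = (3.986e14 * 169751.1^2 / (4*pi^2))^(1/3)
r = 6.6262464e+07 m = 66262.4644 km
alt = r - R_E = 66262.4644 - 6371 = 59891.4644 km

59891.4644 km


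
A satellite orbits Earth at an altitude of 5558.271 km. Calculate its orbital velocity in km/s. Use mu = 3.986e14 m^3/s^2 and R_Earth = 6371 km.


r = R_E + alt = 6371.0 + 5558.271 = 11929.2710 km = 1.1929271e+07 m
v = sqrt(mu/r) = sqrt(3.986e14 / 1.1929271e+07) = 5780.4506 m/s = 5.7805 km/s

5.7805 km/s


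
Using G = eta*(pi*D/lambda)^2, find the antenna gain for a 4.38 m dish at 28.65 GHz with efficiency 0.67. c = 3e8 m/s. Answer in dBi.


lambda = c/f = 3e8 / 2.865e+10 = 0.0104712 m
G = eta*(pi*D/lambda)^2 = 0.67*(pi*4.38/0.0104712)^2
G = 1.1569898e+06 (linear)
G = 10*log10(1.1569898e+06) = 60.6333 dBi

60.6333 dBi


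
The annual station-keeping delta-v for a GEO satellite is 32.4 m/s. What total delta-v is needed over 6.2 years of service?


dV = rate * years = 32.4 * 6.2
dV = 200.8800 m/s

200.8800 m/s


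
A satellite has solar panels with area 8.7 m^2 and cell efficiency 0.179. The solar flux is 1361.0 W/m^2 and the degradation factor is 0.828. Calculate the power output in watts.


P = area * eta * S * degradation
P = 8.7 * 0.179 * 1361.0 * 0.828
P = 1754.9338 W

1754.9338 W


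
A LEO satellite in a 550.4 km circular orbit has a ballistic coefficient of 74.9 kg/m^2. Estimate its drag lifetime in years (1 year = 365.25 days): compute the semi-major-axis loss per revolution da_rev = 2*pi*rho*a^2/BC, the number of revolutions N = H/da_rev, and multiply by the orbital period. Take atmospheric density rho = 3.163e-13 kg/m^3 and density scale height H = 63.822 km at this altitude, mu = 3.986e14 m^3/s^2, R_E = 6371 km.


a = R_E + alt = 6921.4000 km = 6.9214e+06 m
da_rev = 2*pi*rho*a^2/BC = 2*pi*3.163e-13*(6.9214e+06)^2/74.9 = 1.271116 m per revolution
N = H/da_rev = 63822.0000 m / 1.271116 m = 50209.4275 revolutions
P = 2*pi*sqrt(a^3/mu) = 5730.6270 s
lifetime = N*P = 50209.4275 * 5730.6270 = 2.877315e+08 s = 3330.2257 days
years = 3330.2257 / 365.25 = 9.1177 years

9.1177 years


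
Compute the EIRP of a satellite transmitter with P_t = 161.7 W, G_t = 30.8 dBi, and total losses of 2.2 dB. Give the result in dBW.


Pt = 161.7 W = 22.0871 dBW
EIRP = Pt_dBW + Gt - losses = 22.0871 + 30.8 - 2.2 = 50.6871 dBW

50.6871 dBW


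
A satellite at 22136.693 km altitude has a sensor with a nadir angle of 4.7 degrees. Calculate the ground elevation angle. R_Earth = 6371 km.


r = R_E + alt = 28507.6930 km
Law of sines in the satellite / Earth-center / ground-point triangle:
  sin(nadir)/R_E = sin(90 + el)/r  =>  cos(el) = (r/R_E)*sin(nadir)
cos(el) = (28507.6930 / 6371.0000) * sin(4.7 deg) = 0.3666423
el = arccos(0.3666423) = 68.4913 deg
(Earth-central angle = 90 - nadir - el = 16.8087 deg)

68.4913 degrees


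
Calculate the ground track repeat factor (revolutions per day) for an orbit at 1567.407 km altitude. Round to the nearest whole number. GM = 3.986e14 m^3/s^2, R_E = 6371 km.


r = 7.938407e+06 m
T = 2*pi*sqrt(r^3/mu) = 7039.0048 s = 117.3167 min
revs/day = 1440 / 117.3167 = 12.2745
Rounded: 12 revolutions per day

12 revolutions per day


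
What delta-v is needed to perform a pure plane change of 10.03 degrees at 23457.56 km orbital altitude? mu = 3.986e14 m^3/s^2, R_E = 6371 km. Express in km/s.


r = 29828.5600 km = 2.982856e+07 m
V = sqrt(mu/r) = 3655.5481 m/s
di = 10.03 deg = 0.1750565 rad
dV = 2*V*sin(di/2) = 2*3655.5481*sin(0.08752826)
dV = 639.1108 m/s = 0.6391108 km/s

0.6391 km/s


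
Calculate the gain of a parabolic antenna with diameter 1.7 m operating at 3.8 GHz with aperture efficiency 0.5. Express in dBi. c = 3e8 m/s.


lambda = c/f = 3e8 / 3.8e+09 = 0.07894737 m
G = eta*(pi*D/lambda)^2 = 0.5*(pi*1.7/0.07894737)^2
G = 2288.1910 (linear)
G = 10*log10(2288.1910) = 33.5949 dBi

33.5949 dBi


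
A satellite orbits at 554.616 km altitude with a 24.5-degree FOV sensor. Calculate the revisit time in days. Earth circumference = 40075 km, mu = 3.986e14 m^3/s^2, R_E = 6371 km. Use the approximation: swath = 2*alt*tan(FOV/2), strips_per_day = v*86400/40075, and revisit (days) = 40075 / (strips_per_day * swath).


swath = 2*554.616*tan(0.2138028) = 240.8379 km
v = sqrt(mu/r) = 7586.4647 m/s = 7.5865 km/s
strips/day = v*86400/40075 = 7.5865*86400/40075 = 16.3561
coverage/day = strips * swath = 16.3561 * 240.8379 = 3939.1674 km
revisit = 40075 / 3939.1674 = 10.1735 days

10.1735 days


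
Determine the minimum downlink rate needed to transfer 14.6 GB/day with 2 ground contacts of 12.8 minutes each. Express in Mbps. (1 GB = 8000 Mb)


total contact time = 2 * 12.8 * 60 = 1536.0000 s
data = 14.6 GB = 116800.0000 Mb
rate = 116800.0000 / 1536.0000 = 76.0417 Mbps

76.0417 Mbps


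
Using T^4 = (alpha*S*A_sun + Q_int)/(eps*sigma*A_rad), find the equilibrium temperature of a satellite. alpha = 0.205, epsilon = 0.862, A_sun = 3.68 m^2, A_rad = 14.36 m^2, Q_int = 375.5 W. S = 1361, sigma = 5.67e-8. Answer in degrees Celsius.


Numerator = alpha*S*A_sun + Q_int = 0.205*1361*3.68 + 375.5 = 1402.2384 W
Denominator = eps*sigma*A_rad = 0.862*5.67e-8*14.36 = 7.0185074e-07 W/K^4
T^4 = 1.9979154e+09 K^4
T = 211.4191 K = -61.7309 C

-61.7309 degrees Celsius


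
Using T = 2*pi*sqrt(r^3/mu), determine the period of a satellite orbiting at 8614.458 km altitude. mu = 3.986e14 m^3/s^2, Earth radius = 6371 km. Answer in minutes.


r = 14985.4580 km = 1.4985458e+07 m
T = 2*pi*sqrt(r^3/mu) = 2*pi*sqrt(3.3651937e+21 / 3.986e14)
T = 18256.4467 s = 304.2741 min

304.2741 minutes


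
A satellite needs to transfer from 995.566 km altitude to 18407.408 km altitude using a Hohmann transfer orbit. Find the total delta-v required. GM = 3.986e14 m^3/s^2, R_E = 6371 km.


r1 = 7366.5660 km = 7.366566e+06 m
r2 = 24778.4080 km = 2.4778408e+07 m
dv1 = sqrt(mu/r1)*(sqrt(2*r2/(r1+r2)) - 1) = 1777.4696 m/s
dv2 = sqrt(mu/r2)*(1 - sqrt(2*r1/(r1+r2))) = 1295.4766 m/s
total dv = |dv1| + |dv2| = 1777.4696 + 1295.4766 = 3072.9462 m/s = 3.0729 km/s

3.0729 km/s


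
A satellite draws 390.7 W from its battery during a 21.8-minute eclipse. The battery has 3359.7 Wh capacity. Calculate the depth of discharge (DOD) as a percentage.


E_used = P * t / 60 = 390.7 * 21.8 / 60 = 141.9543 Wh
DOD = E_used / E_total * 100 = 141.9543 / 3359.7 * 100
DOD = 4.2252 %

4.2252 %


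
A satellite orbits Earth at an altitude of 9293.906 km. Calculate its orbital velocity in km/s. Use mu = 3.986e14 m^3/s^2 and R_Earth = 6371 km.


r = R_E + alt = 6371.0 + 9293.906 = 15664.9060 km = 1.5664906e+07 m
v = sqrt(mu/r) = sqrt(3.986e14 / 1.5664906e+07) = 5044.3446 m/s = 5.0443 km/s

5.0443 km/s


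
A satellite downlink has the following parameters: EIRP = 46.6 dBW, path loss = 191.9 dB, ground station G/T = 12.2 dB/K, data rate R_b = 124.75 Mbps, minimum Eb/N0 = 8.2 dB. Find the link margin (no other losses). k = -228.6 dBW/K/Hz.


C/N0 = EIRP - FSPL + G/T - k = 46.6 - 191.9 + 12.2 - (-228.6)
C/N0 = 95.5000 dB-Hz
R_b = 124.75 Mbps = 1.2475e+08 bps -> 10*log10(R_b) = 80.9604 dB-Hz
Eb/N0 = C/N0 - 10*log10(R_b) = 95.5000 - 80.9604 = 14.5396 dB
Margin = Eb/N0 - Eb/N0_req = 14.5396 - 8.2 = 6.3396 dB (link closes)

6.3396 dB


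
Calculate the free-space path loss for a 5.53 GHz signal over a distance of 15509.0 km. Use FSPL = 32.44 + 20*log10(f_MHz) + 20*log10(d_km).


f = 5.53 GHz = 5530.0000 MHz
d = 15509.0 km
FSPL = 32.44 + 20*log10(5530.0000) + 20*log10(15509.0)
FSPL = 32.44 + 74.8545 + 83.8117
FSPL = 191.1062 dB

191.1062 dB
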